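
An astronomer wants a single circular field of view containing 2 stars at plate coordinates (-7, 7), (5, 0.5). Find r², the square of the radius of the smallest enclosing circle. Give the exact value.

46.5625

The smallest circle enclosing two points has them as diameter endpoints.
Centre = midpoint = (-1, 3.75); r² = |(-7, 7)−(5, 0.5)|²/4 = 186.25/4 = 46.5625.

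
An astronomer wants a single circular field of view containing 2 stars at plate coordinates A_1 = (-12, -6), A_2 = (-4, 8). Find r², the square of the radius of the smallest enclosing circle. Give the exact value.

65

The smallest circle enclosing two points has them as diameter endpoints.
Centre = midpoint = (-8, 1); r² = |A_1A_2|²/4 = 260/4 = 65.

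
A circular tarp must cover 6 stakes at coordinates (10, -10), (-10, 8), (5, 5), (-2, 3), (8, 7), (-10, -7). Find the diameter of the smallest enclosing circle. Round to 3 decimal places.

The minimum enclosing circle of a finite set is fixed by two of the points (as a diameter) or three (as a circumcircle).
The farthest pair is (10, -10)–(-10, 8) with squared distance 724. The circle on this segment as diameter has centre (0, -1) and r² = 724/4 = 181.
Check (5, 5): distance² to centre = 61 ≤ 181, so it lies inside.
All remaining points lie in this disk, and no smaller disk contains both endpoints, so this is the minimum enclosing circle.
Diameter = 2r = 2√181 ≈ 26.907.

26.907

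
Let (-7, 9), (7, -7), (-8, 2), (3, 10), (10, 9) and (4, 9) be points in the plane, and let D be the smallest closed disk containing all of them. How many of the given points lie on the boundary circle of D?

3

By Welzl's lemma the MEC is supported by two points (diametrically opposite) or three points (on a circumcircle).
The minimum enclosing circle is determined by three boundary points: (-7, 9), (7, -7), (10, 9).
Their circumcentre is (1.5, 2.3125) with r² = 116.97265625.
The farthest remaining point (-8, 2) is at distance² 90.34765625 ≤ 116.97265625.
The points at distance exactly r from the centre are (-7, 9), (7, -7), (10, 9) — 3 points.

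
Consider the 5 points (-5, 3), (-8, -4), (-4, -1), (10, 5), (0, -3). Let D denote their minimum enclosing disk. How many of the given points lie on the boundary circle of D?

A smallest enclosing disk is always determined by at most three of the input points on its boundary.
The farthest pair is (-8, -4)–(10, 5) with squared distance 405. The circle on this segment as diameter has centre (1, 0.5) and r² = 405/4 = 101.25.
Check (-5, 3): distance² to centre = 42.25 ≤ 101.25, so it lies inside.
All remaining points lie in this disk, and no smaller disk contains both endpoints, so this is the minimum enclosing circle.
The points at distance exactly r from the centre are (-8, -4), (10, 5) — 2 points.

2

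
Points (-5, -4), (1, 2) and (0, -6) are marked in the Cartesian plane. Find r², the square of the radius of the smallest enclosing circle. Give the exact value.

1885/98

Call the three points A, B, C in the order given.
Side lengths²: AB² = 72, AC² = 29, BC² = 65.
Since AB² = 72 < 65 + 29 = 94, the triangle is acute, so the smallest enclosing circle is the circumcircle.
Circumcentre = (-17/14, -25/14), r² = 1885/98.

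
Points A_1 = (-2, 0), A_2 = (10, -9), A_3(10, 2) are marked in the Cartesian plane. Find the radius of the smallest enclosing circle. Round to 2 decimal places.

Side lengths²: A_1A_2² = 225, A_1A_3² = 148, A_2A_3² = 121.
Since A_1A_2² = 225 < 148 + 121 = 269, the triangle is acute, so the smallest enclosing circle is the circumcircle.
Circumcentre = (4.75, -3.5), r² = 57.8125.
r = √(57.8125) ≈ 7.60.

7.60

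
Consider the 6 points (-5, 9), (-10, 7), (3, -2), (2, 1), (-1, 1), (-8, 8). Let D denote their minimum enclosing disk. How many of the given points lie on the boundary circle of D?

The farthest pair is (-10, 7)–(3, -2) with squared distance 250. The circle on this segment as diameter has centre (-3.5, 2.5) and r² = 250/4 = 62.5.
Check (-5, 9): distance² to centre = 44.5 ≤ 62.5, so it lies inside.
All remaining points lie in this disk, and no smaller disk contains both endpoints, so this is the minimum enclosing circle.
The points at distance exactly r from the centre are (-10, 7), (3, -2) — 2 points.

2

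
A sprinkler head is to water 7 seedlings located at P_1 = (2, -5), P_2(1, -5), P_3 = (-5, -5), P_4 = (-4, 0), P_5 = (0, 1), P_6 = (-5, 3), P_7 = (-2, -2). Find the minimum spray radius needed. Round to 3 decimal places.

The minimum enclosing circle of a finite set is fixed by two of the points (as a diameter) or three (as a circumcircle).
The farthest pair is P_1–P_6 with squared distance 113. The circle on this segment as diameter has centre (-1.5, -1) and r² = 113/4 = 28.25.
Check P_2: distance² to centre = 22.25 ≤ 28.25, so it lies inside.
All remaining points lie in this disk, and no smaller disk contains both endpoints, so this is the minimum enclosing circle.
r = √(28.25) ≈ 5.315.

5.315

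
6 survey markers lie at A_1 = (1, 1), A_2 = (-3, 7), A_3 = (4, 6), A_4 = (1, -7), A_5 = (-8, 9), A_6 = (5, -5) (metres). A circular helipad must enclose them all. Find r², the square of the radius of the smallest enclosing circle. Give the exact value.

The minimum enclosing circle of a finite set is fixed by two of the points (as a diameter) or three (as a circumcircle).
The farthest pair is A_5–A_6 with squared distance 365. The circle on this segment as diameter has centre (-1.5, 2) and r² = 365/4 = 91.25.
Check A_1: distance² to centre = 7.25 ≤ 91.25, so it lies inside.
All remaining points lie in this disk, and no smaller disk contains both endpoints, so this is the minimum enclosing circle.

91.25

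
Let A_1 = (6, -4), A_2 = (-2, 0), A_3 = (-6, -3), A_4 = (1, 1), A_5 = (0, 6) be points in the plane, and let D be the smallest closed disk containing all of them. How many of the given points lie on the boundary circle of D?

By Welzl's lemma the MEC is supported by two points (diametrically opposite) or three points (on a circumcircle).
The minimum enclosing circle is determined by three boundary points: A_1, A_3, A_5.
Their circumcentre is (9/38, -25/38) with r² = 32045/722.
The farthest remaining point A_2 is at distance² 3925/722 ≤ 32045/722.
The points at distance exactly r from the centre are A_1, A_3, A_5 — 3 points.

3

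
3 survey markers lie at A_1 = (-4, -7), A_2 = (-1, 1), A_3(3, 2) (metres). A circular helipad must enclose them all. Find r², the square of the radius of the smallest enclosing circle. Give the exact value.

32.5

Side lengths²: A_1A_2² = 73, A_1A_3² = 130, A_2A_3² = 17.
Since A_1A_3² = 130 ≥ 73 + 17 = 90, the angle opposite A_1A_3 is not acute, so the smallest enclosing circle has A_1A_3 as diameter.
Centre = midpoint of A_1A_3 = (-0.5, -2.5), r² = 130/4 = 32.5.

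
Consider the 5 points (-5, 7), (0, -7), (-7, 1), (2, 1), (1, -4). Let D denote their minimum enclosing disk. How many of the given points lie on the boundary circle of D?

2

A smallest enclosing disk is always determined by at most three of the input points on its boundary.
The farthest pair is (-5, 7)–(0, -7) with squared distance 221. The circle on this segment as diameter has centre (-2.5, 0) and r² = 221/4 = 55.25.
Check (-7, 1): distance² to centre = 21.25 ≤ 55.25, so it lies inside.
All remaining points lie in this disk, and no smaller disk contains both endpoints, so this is the minimum enclosing circle.
The points at distance exactly r from the centre are (-5, 7), (0, -7) — 2 points.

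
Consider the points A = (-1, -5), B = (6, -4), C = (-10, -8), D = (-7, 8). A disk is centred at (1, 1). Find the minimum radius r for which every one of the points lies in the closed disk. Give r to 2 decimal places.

14.21

The required radius is the distance from (1, 1) to the farthest point.
Squared distances: 40, 50, 202, 113.
Maximum is 202, attained at C.
r = √202 ≈ 14.21.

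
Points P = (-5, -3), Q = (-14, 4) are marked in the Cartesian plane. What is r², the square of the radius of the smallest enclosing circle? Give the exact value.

32.5

The smallest circle enclosing two points has them as diameter endpoints.
Centre = midpoint = (-9.5, 0.5); r² = |PQ|²/4 = 130/4 = 32.5.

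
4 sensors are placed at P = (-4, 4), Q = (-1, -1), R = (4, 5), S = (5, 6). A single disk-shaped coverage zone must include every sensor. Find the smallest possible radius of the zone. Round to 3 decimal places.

4.859

The minimum enclosing circle is determined by three boundary points: P, Q, S.
Their circumcentre is (5/6, 3.5) with r² = 425/18.
The farthest remaining point R is at distance² 221/18 ≤ 425/18.
r = √(425/18) ≈ 4.859.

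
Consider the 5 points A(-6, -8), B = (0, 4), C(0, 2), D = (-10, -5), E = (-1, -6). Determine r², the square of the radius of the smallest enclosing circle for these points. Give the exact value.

22625/484

The minimum enclosing circle of a finite set is fixed by two of the points (as a diameter) or three (as a circumcircle).
The minimum enclosing circle is determined by three boundary points: A, B, D.
Their circumcentre is (-46/11, -31/22) with r² = 22625/484.
The farthest remaining point E is at distance² 15101/484 ≤ 22625/484.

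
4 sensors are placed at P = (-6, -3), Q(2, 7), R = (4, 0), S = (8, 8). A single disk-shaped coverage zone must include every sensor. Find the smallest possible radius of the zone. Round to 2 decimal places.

8.90

A smallest enclosing disk is always determined by at most three of the input points on its boundary.
The farthest pair is P–S with squared distance 317. The circle on this segment as diameter has centre (1, 2.5) and r² = 317/4 = 79.25.
Check Q: distance² to centre = 21.25 ≤ 79.25, so it lies inside.
All remaining points lie in this disk, and no smaller disk contains both endpoints, so this is the minimum enclosing circle.
r = √(79.25) ≈ 8.90.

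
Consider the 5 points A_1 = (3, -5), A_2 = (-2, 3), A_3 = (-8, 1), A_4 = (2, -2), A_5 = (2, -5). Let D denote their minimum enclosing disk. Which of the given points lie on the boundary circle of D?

A_1, A_3

The farthest pair is A_1–A_3 with squared distance 157. The circle on this segment as diameter has centre (-2.5, -2) and r² = 157/4 = 39.25.
Check A_2: distance² to centre = 25.25 ≤ 39.25, so it lies inside.
All remaining points lie in this disk, and no smaller disk contains both endpoints, so this is the minimum enclosing circle.
The points at distance exactly r from the centre are A_1, A_3 — 2 points.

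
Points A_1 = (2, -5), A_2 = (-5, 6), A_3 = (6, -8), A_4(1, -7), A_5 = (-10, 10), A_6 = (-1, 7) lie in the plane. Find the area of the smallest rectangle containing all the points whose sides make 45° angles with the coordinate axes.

In coordinates u = x + y, v = x − y the rectangle is axis-aligned; the map (x,y)→(u,v) scales areas by 2.
u-values: -3, 1, -2, -6, 0, 6; range = 6 − (-6) = 12.
v-values: 7, -11, 14, 8, -20, -8; range = 14 − (-20) = 34.
Area = (12 × 34) / 2 = 204.

204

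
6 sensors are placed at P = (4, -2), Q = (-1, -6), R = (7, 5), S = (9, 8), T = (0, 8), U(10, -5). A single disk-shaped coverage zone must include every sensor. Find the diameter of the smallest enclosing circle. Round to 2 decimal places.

17.20

The farthest pair is Q–S with squared distance 296. The circle on this segment as diameter has centre (4, 1) and r² = 296/4 = 74.
Check P: distance² to centre = 9 ≤ 74, so it lies inside.
All remaining points lie in this disk, and no smaller disk contains both endpoints, so this is the minimum enclosing circle.
Diameter = 2r = 2√74 ≈ 17.20.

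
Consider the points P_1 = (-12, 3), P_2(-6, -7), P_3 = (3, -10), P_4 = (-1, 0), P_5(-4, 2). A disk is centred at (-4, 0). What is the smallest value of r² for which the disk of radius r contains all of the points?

149

The required radius is the distance from (-4, 0) to the farthest point.
Squared distances: 73, 53, 149, 9, 4.
Maximum is 149, attained at P_3.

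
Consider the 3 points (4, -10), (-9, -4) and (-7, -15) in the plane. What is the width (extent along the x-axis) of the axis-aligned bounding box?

max x = 4, min x = -9, so width = 13.

13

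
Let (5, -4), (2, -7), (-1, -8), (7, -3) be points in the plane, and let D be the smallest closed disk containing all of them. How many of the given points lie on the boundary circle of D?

A smallest enclosing disk is always determined by at most three of the input points on its boundary.
The farthest pair is (-1, -8)–(7, -3) with squared distance 89. The circle on this segment as diameter has centre (3, -5.5) and r² = 89/4 = 22.25.
Check (5, -4): distance² to centre = 6.25 ≤ 22.25, so it lies inside.
All remaining points lie in this disk, and no smaller disk contains both endpoints, so this is the minimum enclosing circle.
The points at distance exactly r from the centre are (-1, -8), (7, -3) — 2 points.

2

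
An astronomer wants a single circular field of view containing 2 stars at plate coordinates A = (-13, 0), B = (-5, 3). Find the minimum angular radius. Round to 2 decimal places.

The smallest circle enclosing two points has them as diameter endpoints.
Centre = midpoint = (-9, 1.5); r² = |AB|²/4 = 73/4 = 18.25.
r = √(18.25) ≈ 4.27.

4.27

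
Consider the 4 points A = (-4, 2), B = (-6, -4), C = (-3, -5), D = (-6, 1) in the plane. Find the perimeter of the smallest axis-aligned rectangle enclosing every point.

20

Width = max x − min x = -3 − (-6) = 3.
Height = max y − min y = 2 − (-5) = 7.
Perimeter = 2(3 + 7) = 20.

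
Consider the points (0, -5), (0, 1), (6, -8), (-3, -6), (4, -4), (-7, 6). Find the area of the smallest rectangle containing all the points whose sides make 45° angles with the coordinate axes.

In coordinates u = x + y, v = x − y the rectangle is axis-aligned; the map (x,y)→(u,v) scales areas by 2.
u-values: -5, 1, -2, -9, 0, -1; range = 1 − (-9) = 10.
v-values: 5, -1, 14, 3, 8, -13; range = 14 − (-13) = 27.
Area = (10 × 27) / 2 = 135.

135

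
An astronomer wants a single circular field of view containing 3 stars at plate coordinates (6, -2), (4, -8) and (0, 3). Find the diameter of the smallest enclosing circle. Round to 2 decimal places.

11.70

Call the three points A, B, C in the order given.
Side lengths²: AB² = 40, AC² = 61, BC² = 137.
Since BC² = 137 ≥ 61 + 40 = 101, the angle opposite BC is not acute, so the smallest enclosing circle has BC as diameter.
Centre = midpoint of BC = (2, -2.5), r² = 137/4 = 34.25.
Diameter = 2r = 2√(34.25) ≈ 11.70.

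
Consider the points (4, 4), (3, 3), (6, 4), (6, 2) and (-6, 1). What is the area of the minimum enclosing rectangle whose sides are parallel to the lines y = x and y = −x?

In coordinates u = x + y, v = x − y the rectangle is axis-aligned; the map (x,y)→(u,v) scales areas by 2.
u-values: 8, 6, 10, 8, -5; range = 10 − (-5) = 15.
v-values: 0, 0, 2, 4, -7; range = 4 − (-7) = 11.
Area = (15 × 11) / 2 = 82.5.

82.5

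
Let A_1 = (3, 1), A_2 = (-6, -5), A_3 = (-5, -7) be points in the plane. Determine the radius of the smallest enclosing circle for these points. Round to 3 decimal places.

5.657

Side lengths²: A_1A_2² = 117, A_1A_3² = 128, A_2A_3² = 5.
Since A_1A_3² = 128 ≥ 117 + 5 = 122, the angle opposite A_1A_3 is not acute, so the smallest enclosing circle has A_1A_3 as diameter.
Centre = midpoint of A_1A_3 = (-1, -3), r² = 128/4 = 32.
r = √32 ≈ 5.657.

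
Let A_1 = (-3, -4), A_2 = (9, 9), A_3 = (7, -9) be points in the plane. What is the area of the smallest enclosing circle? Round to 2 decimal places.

Side lengths²: A_1A_2² = 313, A_1A_3² = 125, A_2A_3² = 328.
Since A_2A_3² = 328 < 313 + 125 = 438, the triangle is acute, so the smallest enclosing circle is the circumcircle.
Circumcentre = (205/38, 11/38), r² = 64165/722.
Area = π·r² = π·64165/722 ≈ 279.20.

279.20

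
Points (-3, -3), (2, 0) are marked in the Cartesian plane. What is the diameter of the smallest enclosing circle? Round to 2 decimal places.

5.83

The smallest circle enclosing two points has them as diameter endpoints.
Centre = midpoint = (-0.5, -1.5); r² = |(-3, -3)−(2, 0)|²/4 = 34/4 = 8.5.
Diameter = 2r = 2√(8.5) ≈ 5.83.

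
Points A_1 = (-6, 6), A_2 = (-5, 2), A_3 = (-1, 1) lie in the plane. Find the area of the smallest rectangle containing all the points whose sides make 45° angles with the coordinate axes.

In coordinates u = x + y, v = x − y the rectangle is axis-aligned; the map (x,y)→(u,v) scales areas by 2.
u-values: 0, -3, 0; range = 0 − (-3) = 3.
v-values: -12, -7, -2; range = -2 − (-12) = 10.
Area = (3 × 10) / 2 = 15.

15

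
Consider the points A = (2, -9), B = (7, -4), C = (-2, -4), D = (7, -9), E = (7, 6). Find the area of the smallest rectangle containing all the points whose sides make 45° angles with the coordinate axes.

150

In coordinates u = x + y, v = x − y the rectangle is axis-aligned; the map (x,y)→(u,v) scales areas by 2.
u-values: -7, 3, -6, -2, 13; range = 13 − (-7) = 20.
v-values: 11, 11, 2, 16, 1; range = 16 − 1 = 15.
Area = (20 × 15) / 2 = 150.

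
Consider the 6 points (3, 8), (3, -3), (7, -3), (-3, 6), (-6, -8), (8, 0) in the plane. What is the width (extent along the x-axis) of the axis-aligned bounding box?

max x = 8, min x = -6, so width = 14.

14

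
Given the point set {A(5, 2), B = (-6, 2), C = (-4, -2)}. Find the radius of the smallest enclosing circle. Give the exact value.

Side lengths²: AB² = 121, AC² = 97, BC² = 20.
Since AB² = 121 ≥ 97 + 20 = 117, the angle opposite AB is not acute, so the smallest enclosing circle has AB as diameter.
Centre = midpoint of AB = (-0.5, 2), r² = 121/4 = 30.25.
r = √(30.25) = 5.5.

5.5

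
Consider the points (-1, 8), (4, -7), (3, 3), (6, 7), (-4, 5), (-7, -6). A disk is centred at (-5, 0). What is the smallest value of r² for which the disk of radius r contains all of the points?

170

The required radius is the distance from (-5, 0) to the farthest point.
Squared distances: 80, 130, 73, 170, 26, 40.
Maximum is 170, attained at (6, 7).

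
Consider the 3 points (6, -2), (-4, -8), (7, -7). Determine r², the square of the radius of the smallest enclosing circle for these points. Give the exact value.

13481/392

Call the three points A, B, C in the order given.
Side lengths²: AB² = 136, AC² = 26, BC² = 122.
Since AB² = 136 < 122 + 26 = 148, the triangle is acute, so the smallest enclosing circle is the circumcircle.
Circumcentre = (37/28, -155/28), r² = 13481/392.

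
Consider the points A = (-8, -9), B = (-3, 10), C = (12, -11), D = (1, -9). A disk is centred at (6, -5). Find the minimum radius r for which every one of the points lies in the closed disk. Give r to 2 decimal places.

17.49

The required radius is the distance from (6, -5) to the farthest point.
Squared distances: 212, 306, 72, 41.
Maximum is 306, attained at B.
r = √306 ≈ 17.49.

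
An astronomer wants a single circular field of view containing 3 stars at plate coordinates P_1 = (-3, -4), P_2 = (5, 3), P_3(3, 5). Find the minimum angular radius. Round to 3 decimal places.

Side lengths²: P_1P_2² = 113, P_1P_3² = 117, P_2P_3² = 8.
Since P_1P_3² = 117 < 113 + 8 = 121, the triangle is acute, so the smallest enclosing circle is the circumcircle.
Circumcentre = (0.3, 0.3), r² = 29.38.
r = √(29.38) ≈ 5.420.

5.420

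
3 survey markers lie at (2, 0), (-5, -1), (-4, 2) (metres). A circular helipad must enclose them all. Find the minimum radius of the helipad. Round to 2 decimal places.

3.54

Call the three points A, B, C in the order given.
Side lengths²: AB² = 50, AC² = 40, BC² = 10.
Since AB² = 50 ≥ 40 + 10 = 50, the angle opposite AB is not acute, so the smallest enclosing circle has AB as diameter.
Centre = midpoint of AB = (-1.5, -0.5), r² = 50/4 = 12.5.
r = √(12.5) ≈ 3.54.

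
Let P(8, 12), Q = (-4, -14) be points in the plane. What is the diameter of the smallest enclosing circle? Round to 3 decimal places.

28.636

The smallest circle enclosing two points has them as diameter endpoints.
Centre = midpoint = (2, -1); r² = |PQ|²/4 = 820/4 = 205.
Diameter = 2r = 2√205 ≈ 28.636.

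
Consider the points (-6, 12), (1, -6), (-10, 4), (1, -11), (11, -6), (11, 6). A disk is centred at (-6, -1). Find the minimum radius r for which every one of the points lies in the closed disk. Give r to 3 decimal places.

The required radius is the distance from (-6, -1) to the farthest point.
Squared distances: 169, 74, 41, 149, 314, 338.
Maximum is 338, attained at (11, 6).
r = √338 ≈ 18.385.

18.385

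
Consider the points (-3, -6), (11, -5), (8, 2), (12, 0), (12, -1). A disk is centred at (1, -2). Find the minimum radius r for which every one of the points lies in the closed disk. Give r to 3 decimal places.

11.180

The required radius is the distance from (1, -2) to the farthest point.
Squared distances: 32, 109, 65, 125, 122.
Maximum is 125, attained at (12, 0).
r = √125 ≈ 11.180.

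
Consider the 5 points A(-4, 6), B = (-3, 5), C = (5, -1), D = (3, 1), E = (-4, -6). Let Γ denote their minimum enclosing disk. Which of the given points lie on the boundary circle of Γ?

A, C, E

By Welzl's lemma the MEC is supported by two points (diametrically opposite) or three points (on a circumcircle).
The minimum enclosing circle is determined by three boundary points: A, C, E.
Their circumcentre is (-13/9, 0) with r² = 3445/81.
The farthest remaining point B is at distance² 2221/81 ≤ 3445/81.
The points at distance exactly r from the centre are A, C, E — 3 points.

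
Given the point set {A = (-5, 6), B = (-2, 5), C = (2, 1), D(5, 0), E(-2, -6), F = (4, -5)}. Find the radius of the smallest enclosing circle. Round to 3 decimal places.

By Welzl's lemma the MEC is supported by two points (diametrically opposite) or three points (on a circumcircle).
The farthest pair is A–F with squared distance 202. The circle on this segment as diameter has centre (-0.5, 0.5) and r² = 202/4 = 50.5.
Check B: distance² to centre = 22.5 ≤ 50.5, so it lies inside.
All remaining points lie in this disk, and no smaller disk contains both endpoints, so this is the minimum enclosing circle.
r = √(50.5) ≈ 7.106.

7.106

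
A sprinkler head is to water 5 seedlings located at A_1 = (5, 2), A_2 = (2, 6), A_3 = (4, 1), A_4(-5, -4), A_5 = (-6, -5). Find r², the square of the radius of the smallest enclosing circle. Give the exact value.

15725/338

The minimum enclosing circle of a finite set is fixed by two of the points (as a diameter) or three (as a circumcircle).
The minimum enclosing circle is determined by three boundary points: A_1, A_2, A_5.
Their circumcentre is (-41/26, 5/26) with r² = 15725/338.
The farthest remaining point A_3 is at distance² 10733/338 ≤ 15725/338.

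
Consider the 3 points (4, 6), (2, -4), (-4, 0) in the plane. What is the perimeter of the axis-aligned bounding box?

Width = max x − min x = 4 − (-4) = 8.
Height = max y − min y = 6 − (-4) = 10.
Perimeter = 2(8 + 10) = 36.

36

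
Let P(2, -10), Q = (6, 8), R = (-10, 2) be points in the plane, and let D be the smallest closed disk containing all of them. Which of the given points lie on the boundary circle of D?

P, Q, R

Side lengths²: PQ² = 340, PR² = 288, QR² = 292.
Since PQ² = 340 < 292 + 288 = 580, the triangle is acute, so the smallest enclosing circle is the circumcircle.
Circumcentre = (-1/11, -1/11), r² = 12410/121.
The points at distance exactly r from the centre are P, Q, R — 3 points.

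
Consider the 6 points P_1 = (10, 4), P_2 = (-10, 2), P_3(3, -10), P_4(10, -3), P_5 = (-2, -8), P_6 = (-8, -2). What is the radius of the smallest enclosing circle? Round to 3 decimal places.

10.462

The minimum enclosing circle of a finite set is fixed by two of the points (as a diameter) or three (as a circumcircle).
The minimum enclosing circle is determined by three boundary points: P_1, P_2, P_3.
Their circumcentre is (11/38, 2/19) with r² = 158065/1444.
The farthest remaining point P_4 is at distance² 150085/1444 ≤ 158065/1444.
r = √(158065/1444) ≈ 10.462.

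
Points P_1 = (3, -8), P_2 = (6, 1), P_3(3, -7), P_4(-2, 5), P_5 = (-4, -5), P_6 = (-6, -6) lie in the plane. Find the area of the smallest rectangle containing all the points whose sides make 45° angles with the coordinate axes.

171

In coordinates u = x + y, v = x − y the rectangle is axis-aligned; the map (x,y)→(u,v) scales areas by 2.
u-values: -5, 7, -4, 3, -9, -12; range = 7 − (-12) = 19.
v-values: 11, 5, 10, -7, 1, 0; range = 11 − (-7) = 18.
Area = (19 × 18) / 2 = 171.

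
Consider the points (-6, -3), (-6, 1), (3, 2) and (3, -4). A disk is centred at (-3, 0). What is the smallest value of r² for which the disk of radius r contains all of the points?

52

The required radius is the distance from (-3, 0) to the farthest point.
Squared distances: 18, 10, 40, 52.
Maximum is 52, attained at (3, -4).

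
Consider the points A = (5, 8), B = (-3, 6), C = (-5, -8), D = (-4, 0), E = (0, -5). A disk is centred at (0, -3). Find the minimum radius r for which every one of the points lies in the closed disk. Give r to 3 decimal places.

The required radius is the distance from (0, -3) to the farthest point.
Squared distances: 146, 90, 50, 25, 4.
Maximum is 146, attained at A.
r = √146 ≈ 12.083.

12.083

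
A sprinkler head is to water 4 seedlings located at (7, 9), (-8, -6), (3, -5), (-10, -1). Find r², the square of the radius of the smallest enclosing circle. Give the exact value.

The minimum enclosing circle of a finite set is fixed by two of the points (as a diameter) or three (as a circumcircle).
The farthest pair is (7, 9)–(-8, -6) with squared distance 450. The circle on this segment as diameter has centre (-0.5, 1.5) and r² = 450/4 = 112.5.
Check (3, -5): distance² to centre = 54.5 ≤ 112.5, so it lies inside.
All remaining points lie in this disk, and no smaller disk contains both endpoints, so this is the minimum enclosing circle.

112.5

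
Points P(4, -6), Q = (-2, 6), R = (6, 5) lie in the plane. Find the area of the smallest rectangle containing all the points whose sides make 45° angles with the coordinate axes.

117

In coordinates u = x + y, v = x − y the rectangle is axis-aligned; the map (x,y)→(u,v) scales areas by 2.
u-values: -2, 4, 11; range = 11 − (-2) = 13.
v-values: 10, -8, 1; range = 10 − (-8) = 18.
Area = (13 × 18) / 2 = 117.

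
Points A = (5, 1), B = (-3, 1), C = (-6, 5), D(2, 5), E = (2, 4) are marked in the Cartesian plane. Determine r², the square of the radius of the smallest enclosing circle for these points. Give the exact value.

34.25

A smallest enclosing disk is always determined by at most three of the input points on its boundary.
The farthest pair is A–C with squared distance 137. The circle on this segment as diameter has centre (-0.5, 3) and r² = 137/4 = 34.25.
Check B: distance² to centre = 10.25 ≤ 34.25, so it lies inside.
All remaining points lie in this disk, and no smaller disk contains both endpoints, so this is the minimum enclosing circle.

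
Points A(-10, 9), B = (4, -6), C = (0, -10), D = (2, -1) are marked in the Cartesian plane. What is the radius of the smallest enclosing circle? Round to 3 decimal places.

The minimum enclosing circle of a finite set is fixed by two of the points (as a diameter) or three (as a circumcircle).
The farthest pair is A–C with squared distance 461. The circle on this segment as diameter has centre (-5, -0.5) and r² = 461/4 = 115.25.
Check B: distance² to centre = 111.25 ≤ 115.25, so it lies inside.
All remaining points lie in this disk, and no smaller disk contains both endpoints, so this is the minimum enclosing circle.
r = √(115.25) ≈ 10.735.

10.735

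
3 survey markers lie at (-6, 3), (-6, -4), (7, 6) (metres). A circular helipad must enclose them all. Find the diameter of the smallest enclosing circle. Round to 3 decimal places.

16.401

Call the three points A, B, C in the order given.
Side lengths²: AB² = 49, AC² = 178, BC² = 269.
Since BC² = 269 ≥ 178 + 49 = 227, the angle opposite BC is not acute, so the smallest enclosing circle has BC as diameter.
Centre = midpoint of BC = (0.5, 1), r² = 269/4 = 67.25.
Diameter = 2r = 2√(67.25) ≈ 16.401.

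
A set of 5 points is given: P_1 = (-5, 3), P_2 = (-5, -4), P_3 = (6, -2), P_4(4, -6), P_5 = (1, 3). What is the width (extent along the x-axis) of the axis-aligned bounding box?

max x = 6, min x = -5, so width = 11.

11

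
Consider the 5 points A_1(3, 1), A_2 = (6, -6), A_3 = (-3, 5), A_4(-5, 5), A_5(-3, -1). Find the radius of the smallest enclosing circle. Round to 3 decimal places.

The minimum enclosing circle of a finite set is fixed by two of the points (as a diameter) or three (as a circumcircle).
The farthest pair is A_2–A_4 with squared distance 242. The circle on this segment as diameter has centre (0.5, -0.5) and r² = 242/4 = 60.5.
Check A_1: distance² to centre = 8.5 ≤ 60.5, so it lies inside.
All remaining points lie in this disk, and no smaller disk contains both endpoints, so this is the minimum enclosing circle.
r = √(60.5) ≈ 7.778.

7.778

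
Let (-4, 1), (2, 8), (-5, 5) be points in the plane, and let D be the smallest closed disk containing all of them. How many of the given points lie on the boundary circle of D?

2

Call the three points A, B, C in the order given.
Side lengths²: AB² = 85, AC² = 17, BC² = 58.
Since AB² = 85 ≥ 58 + 17 = 75, the angle opposite AB is not acute, so the smallest enclosing circle has AB as diameter.
Centre = midpoint of AB = (-1, 4.5), r² = 85/4 = 21.25.
The points at distance exactly r from the centre are (-4, 1), (2, 8) — 2 points.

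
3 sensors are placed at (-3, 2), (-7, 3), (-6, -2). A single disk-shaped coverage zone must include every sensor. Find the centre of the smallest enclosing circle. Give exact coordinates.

(-207/38, 27/38)

Call the three points A, B, C in the order given.
Side lengths²: AB² = 17, AC² = 25, BC² = 26.
Since BC² = 26 < 25 + 17 = 42, the triangle is acute, so the smallest enclosing circle is the circumcircle.
Circumcentre = (-207/38, 27/38), r² = 5525/722.
Centre = (-207/38, 27/38).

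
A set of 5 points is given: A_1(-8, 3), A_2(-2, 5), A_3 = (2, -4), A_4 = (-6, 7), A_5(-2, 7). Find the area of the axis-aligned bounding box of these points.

x ranges over [-8, 2], width 10.
y ranges over [-4, 7], height 11.
Area = 10 × 11 = 110.

110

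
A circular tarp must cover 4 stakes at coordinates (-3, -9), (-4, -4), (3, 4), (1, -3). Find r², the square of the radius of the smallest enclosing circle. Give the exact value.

A smallest enclosing disk is always determined by at most three of the input points on its boundary.
The farthest pair is (-3, -9)–(3, 4) with squared distance 205. The circle on this segment as diameter has centre (0, -2.5) and r² = 205/4 = 51.25.
Check (-4, -4): distance² to centre = 18.25 ≤ 51.25, so it lies inside.
All remaining points lie in this disk, and no smaller disk contains both endpoints, so this is the minimum enclosing circle.

51.25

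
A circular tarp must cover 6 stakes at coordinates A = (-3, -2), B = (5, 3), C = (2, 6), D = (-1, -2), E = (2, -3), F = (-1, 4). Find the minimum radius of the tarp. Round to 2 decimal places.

4.84

The minimum enclosing circle is determined by three boundary points: A, B, C.
Their circumcentre is (11/26, 37/26) with r² = 7921/338.
The farthest remaining point E is at distance² 7453/338 ≤ 7921/338.
r = √(7921/338) ≈ 4.84.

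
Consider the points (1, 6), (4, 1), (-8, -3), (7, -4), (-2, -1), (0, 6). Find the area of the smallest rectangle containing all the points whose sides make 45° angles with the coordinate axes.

153

In coordinates u = x + y, v = x − y the rectangle is axis-aligned; the map (x,y)→(u,v) scales areas by 2.
u-values: 7, 5, -11, 3, -3, 6; range = 7 − (-11) = 18.
v-values: -5, 3, -5, 11, -1, -6; range = 11 − (-6) = 17.
Area = (18 × 17) / 2 = 153.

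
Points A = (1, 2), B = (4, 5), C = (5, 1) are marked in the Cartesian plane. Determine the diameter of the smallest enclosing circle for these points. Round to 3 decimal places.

Side lengths²: AB² = 18, AC² = 17, BC² = 17.
Since AB² = 18 < 17 + 17 = 34, the triangle is acute, so the smallest enclosing circle is the circumcircle.
Circumcentre = (3.3, 2.7), r² = 5.78.
Diameter = 2r = 2√(5.78) ≈ 4.808.

4.808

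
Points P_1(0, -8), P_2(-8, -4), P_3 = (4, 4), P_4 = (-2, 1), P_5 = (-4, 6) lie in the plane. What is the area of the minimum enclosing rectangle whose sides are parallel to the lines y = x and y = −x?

180

In coordinates u = x + y, v = x − y the rectangle is axis-aligned; the map (x,y)→(u,v) scales areas by 2.
u-values: -8, -12, 8, -1, 2; range = 8 − (-12) = 20.
v-values: 8, -4, 0, -3, -10; range = 8 − (-10) = 18.
Area = (20 × 18) / 2 = 180.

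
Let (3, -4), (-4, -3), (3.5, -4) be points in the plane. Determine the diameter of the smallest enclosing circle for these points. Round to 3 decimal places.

7.566

Call the three points A, B, C in the order given.
Side lengths²: AB² = 50, AC² = 0.25, BC² = 57.25.
Since BC² = 57.25 ≥ 50 + 0.25 = 50.25, the angle opposite BC is not acute, so the smallest enclosing circle has BC as diameter.
Centre = midpoint of BC = (-0.25, -3.5), r² = 57.25/4 = 14.3125.
Diameter = 2r = 2√(14.3125) ≈ 7.566.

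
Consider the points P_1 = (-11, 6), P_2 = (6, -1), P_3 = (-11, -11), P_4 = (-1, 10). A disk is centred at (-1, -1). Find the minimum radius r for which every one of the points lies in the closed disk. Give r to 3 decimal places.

The required radius is the distance from (-1, -1) to the farthest point.
Squared distances: 149, 49, 200, 121.
Maximum is 200, attained at P_3.
r = √200 ≈ 14.142.

14.142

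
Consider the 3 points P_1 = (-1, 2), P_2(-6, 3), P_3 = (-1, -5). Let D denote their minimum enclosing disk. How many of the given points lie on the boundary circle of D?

2

Side lengths²: P_1P_2² = 26, P_1P_3² = 49, P_2P_3² = 89.
Since P_2P_3² = 89 ≥ 49 + 26 = 75, the angle opposite P_2P_3 is not acute, so the smallest enclosing circle has P_2P_3 as diameter.
Centre = midpoint of P_2P_3 = (-3.5, -1), r² = 89/4 = 22.25.
The points at distance exactly r from the centre are P_2, P_3 — 2 points.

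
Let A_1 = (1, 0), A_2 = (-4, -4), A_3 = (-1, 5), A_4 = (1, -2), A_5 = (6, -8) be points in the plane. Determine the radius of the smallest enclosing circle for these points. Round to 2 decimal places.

7.38

The minimum enclosing circle of a finite set is fixed by two of the points (as a diameter) or three (as a circumcircle).
The farthest pair is A_3–A_5 with squared distance 218. The circle on this segment as diameter has centre (2.5, -1.5) and r² = 218/4 = 54.5.
Check A_1: distance² to centre = 4.5 ≤ 54.5, so it lies inside.
All remaining points lie in this disk, and no smaller disk contains both endpoints, so this is the minimum enclosing circle.
r = √(54.5) ≈ 7.38.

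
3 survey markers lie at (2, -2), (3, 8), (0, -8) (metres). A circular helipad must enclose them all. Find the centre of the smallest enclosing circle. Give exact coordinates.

Call the three points A, B, C in the order given.
Side lengths²: AB² = 101, AC² = 40, BC² = 265.
Since BC² = 265 ≥ 101 + 40 = 141, the angle opposite BC is not acute, so the smallest enclosing circle has BC as diameter.
Centre = midpoint of BC = (1.5, 0), r² = 265/4 = 66.25.
Centre = (1.5, 0).

(1.5, 0)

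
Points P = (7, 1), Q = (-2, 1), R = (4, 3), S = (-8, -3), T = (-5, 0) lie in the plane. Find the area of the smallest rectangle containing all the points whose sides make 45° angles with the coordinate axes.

104.5

In coordinates u = x + y, v = x − y the rectangle is axis-aligned; the map (x,y)→(u,v) scales areas by 2.
u-values: 8, -1, 7, -11, -5; range = 8 − (-11) = 19.
v-values: 6, -3, 1, -5, -5; range = 6 − (-5) = 11.
Area = (19 × 11) / 2 = 104.5.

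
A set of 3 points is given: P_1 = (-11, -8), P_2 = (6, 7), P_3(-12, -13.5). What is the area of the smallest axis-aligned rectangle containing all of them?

x ranges over [-12, 6], width 18.
y ranges over [-13.5, 7], height 20.5.
Area = 18 × 20.5 = 369.

369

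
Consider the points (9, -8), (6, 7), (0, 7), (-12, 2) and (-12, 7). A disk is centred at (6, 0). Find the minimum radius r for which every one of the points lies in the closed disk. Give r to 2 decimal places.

The required radius is the distance from (6, 0) to the farthest point.
Squared distances: 73, 49, 85, 328, 373.
Maximum is 373, attained at (-12, 7).
r = √373 ≈ 19.31.

19.31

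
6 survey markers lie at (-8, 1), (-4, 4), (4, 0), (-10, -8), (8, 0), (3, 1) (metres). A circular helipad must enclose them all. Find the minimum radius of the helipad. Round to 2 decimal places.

The minimum enclosing circle of a finite set is fixed by two of the points (as a diameter) or three (as a circumcircle).
The farthest pair is (-10, -8)–(8, 0) with squared distance 388. The circle on this segment as diameter has centre (-1, -4) and r² = 388/4 = 97.
Check (-8, 1): distance² to centre = 74 ≤ 97, so it lies inside.
All remaining points lie in this disk, and no smaller disk contains both endpoints, so this is the minimum enclosing circle.
r = √97 ≈ 9.85.

9.85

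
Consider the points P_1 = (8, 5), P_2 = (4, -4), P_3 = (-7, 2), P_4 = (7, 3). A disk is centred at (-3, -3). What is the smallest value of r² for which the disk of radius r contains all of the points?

The required radius is the distance from (-3, -3) to the farthest point.
Squared distances: 185, 50, 41, 136.
Maximum is 185, attained at P_1.

185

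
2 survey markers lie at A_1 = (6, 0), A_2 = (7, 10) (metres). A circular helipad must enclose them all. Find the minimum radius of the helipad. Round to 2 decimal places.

The smallest circle enclosing two points has them as diameter endpoints.
Centre = midpoint = (6.5, 5); r² = |A_1A_2|²/4 = 101/4 = 25.25.
r = √(25.25) ≈ 5.02.

5.02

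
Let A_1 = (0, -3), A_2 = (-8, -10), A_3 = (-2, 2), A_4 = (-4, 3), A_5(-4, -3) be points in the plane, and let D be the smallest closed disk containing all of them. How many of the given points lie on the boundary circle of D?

By Welzl's lemma the MEC is supported by two points (diametrically opposite) or three points (on a circumcircle).
The farthest pair is A_2–A_4 with squared distance 185. The circle on this segment as diameter has centre (-6, -3.5) and r² = 185/4 = 46.25.
Check A_1: distance² to centre = 36.25 ≤ 46.25, so it lies inside.
All remaining points lie in this disk, and no smaller disk contains both endpoints, so this is the minimum enclosing circle.
The points at distance exactly r from the centre are A_2, A_3, A_4 — 3 points.

3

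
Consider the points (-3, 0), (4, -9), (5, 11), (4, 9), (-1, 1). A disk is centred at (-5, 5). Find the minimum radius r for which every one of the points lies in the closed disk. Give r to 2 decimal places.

16.64

The required radius is the distance from (-5, 5) to the farthest point.
Squared distances: 29, 277, 136, 97, 32.
Maximum is 277, attained at (4, -9).
r = √277 ≈ 16.64.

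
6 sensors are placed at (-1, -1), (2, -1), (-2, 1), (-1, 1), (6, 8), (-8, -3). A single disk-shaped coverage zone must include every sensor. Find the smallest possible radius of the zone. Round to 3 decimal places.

8.902

By Welzl's lemma the MEC is supported by two points (diametrically opposite) or three points (on a circumcircle).
The farthest pair is (6, 8)–(-8, -3) with squared distance 317. The circle on this segment as diameter has centre (-1, 2.5) and r² = 317/4 = 79.25.
Check (-1, -1): distance² to centre = 12.25 ≤ 79.25, so it lies inside.
All remaining points lie in this disk, and no smaller disk contains both endpoints, so this is the minimum enclosing circle.
r = √(79.25) ≈ 8.902.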